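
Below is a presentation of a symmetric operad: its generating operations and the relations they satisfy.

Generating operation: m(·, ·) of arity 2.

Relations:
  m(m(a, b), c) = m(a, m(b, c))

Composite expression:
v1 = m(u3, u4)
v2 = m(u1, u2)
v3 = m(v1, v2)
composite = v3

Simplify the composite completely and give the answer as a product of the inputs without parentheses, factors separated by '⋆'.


u3 ⋆ u4 ⋆ u1 ⋆ u2


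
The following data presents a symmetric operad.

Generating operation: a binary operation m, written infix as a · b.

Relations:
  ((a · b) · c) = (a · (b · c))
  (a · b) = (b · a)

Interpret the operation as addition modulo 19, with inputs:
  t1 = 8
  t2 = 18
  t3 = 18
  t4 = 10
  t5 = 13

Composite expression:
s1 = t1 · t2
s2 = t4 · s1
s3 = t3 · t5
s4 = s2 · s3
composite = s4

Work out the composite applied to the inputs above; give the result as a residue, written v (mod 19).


10 (mod 19)

(t1 · t2) = 7
(t4 · (t1 · t2)) = 17
(t3 · t5) = 12
((t4 · (t1 · t2)) · (t3 · t5)) = 10


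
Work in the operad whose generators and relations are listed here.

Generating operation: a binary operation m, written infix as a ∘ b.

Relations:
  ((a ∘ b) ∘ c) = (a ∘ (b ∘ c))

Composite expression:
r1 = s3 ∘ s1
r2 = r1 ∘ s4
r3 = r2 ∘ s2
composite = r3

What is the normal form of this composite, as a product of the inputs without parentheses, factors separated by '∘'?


s3 ∘ s1 ∘ s4 ∘ s2

The m-tree's shape is irrelevant; the s-reading-order decides.
(s3 ∘ s1) spells out as s3 ∘ s1
((s3 ∘ s1) ∘ s4) spells out as s3 ∘ s1 ∘ s4
(((s3 ∘ s1) ∘ s4) ∘ s2) spells out as s3 ∘ s1 ∘ s4 ∘ s2


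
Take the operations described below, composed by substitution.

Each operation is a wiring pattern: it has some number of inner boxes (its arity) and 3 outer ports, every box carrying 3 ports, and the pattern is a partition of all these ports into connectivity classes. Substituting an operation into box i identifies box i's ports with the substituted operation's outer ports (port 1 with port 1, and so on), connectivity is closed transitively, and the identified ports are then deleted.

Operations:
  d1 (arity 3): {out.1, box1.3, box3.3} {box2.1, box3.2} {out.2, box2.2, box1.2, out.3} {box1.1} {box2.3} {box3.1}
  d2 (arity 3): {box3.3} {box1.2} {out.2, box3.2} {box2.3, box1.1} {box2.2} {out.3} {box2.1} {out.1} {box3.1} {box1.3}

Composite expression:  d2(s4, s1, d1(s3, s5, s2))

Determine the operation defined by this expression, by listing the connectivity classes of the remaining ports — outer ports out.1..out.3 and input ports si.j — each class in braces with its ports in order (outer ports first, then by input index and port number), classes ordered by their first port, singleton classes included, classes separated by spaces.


{out.1} {out.2, s3.2, s5.2} {out.3} {s1.1} {s1.2} {s1.3, s4.1} {s2.1} {s2.2, s5.1} {s2.3, s3.3} {s3.1} {s4.2} {s4.3} {s5.3}


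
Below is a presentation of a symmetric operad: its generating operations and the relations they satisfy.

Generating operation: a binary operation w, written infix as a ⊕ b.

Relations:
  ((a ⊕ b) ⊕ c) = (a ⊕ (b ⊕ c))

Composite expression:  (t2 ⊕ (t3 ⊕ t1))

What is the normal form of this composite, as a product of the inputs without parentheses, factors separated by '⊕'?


All parenthesizations of w agree; list the t-inputs left to right.
(t3 ⊕ t1) flattens to t3 ⊕ t1
(t2 ⊕ (t3 ⊕ t1)) flattens to t2 ⊕ t3 ⊕ t1

t2 ⊕ t3 ⊕ t1


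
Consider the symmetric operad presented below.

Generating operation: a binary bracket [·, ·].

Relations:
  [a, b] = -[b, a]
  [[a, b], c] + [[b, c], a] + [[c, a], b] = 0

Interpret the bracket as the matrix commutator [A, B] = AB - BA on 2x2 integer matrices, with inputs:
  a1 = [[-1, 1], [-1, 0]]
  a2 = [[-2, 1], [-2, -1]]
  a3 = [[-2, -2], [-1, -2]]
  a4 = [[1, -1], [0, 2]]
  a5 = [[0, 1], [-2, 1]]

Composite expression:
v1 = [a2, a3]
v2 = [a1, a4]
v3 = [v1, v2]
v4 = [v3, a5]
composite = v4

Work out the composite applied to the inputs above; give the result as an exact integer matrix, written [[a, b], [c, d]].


[[20, -8], [4, -20]]

[a2, a3] = [[-5, 2], [-1, 5]]
[a1, a4] = [[-1, 2], [1, 1]]
[[a2, a3], [a1, a4]] = [[4, -16], [12, -4]]
[[[a2, a3], [a1, a4]], a5] = [[20, -8], [4, -20]]


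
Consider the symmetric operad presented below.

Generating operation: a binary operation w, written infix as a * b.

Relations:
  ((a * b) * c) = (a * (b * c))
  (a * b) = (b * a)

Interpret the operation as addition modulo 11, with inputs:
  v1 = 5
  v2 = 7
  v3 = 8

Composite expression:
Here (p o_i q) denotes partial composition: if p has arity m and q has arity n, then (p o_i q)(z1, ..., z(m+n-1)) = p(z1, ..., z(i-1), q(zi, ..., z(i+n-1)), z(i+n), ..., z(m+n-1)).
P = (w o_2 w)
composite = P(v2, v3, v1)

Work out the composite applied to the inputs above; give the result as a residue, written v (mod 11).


9 (mod 11)


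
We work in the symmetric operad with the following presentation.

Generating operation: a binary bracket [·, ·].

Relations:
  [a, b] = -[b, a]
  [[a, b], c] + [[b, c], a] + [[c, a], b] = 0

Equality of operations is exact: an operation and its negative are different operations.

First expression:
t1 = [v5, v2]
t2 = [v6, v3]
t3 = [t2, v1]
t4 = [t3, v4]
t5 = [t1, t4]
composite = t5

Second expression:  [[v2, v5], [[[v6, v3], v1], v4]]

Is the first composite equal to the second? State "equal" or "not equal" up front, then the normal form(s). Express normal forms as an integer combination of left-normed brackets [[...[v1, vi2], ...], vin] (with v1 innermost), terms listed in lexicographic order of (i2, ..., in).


not equal: they reduce to [[[[[v1, v3], v6], v4], v2], v5] - [[[[[v1, v3], v6], v4], v5], v2] - [[[[[v1, v6], v3], v4], v2], v5] + [[[[[v1, v6], v3], v4], v5], v2] and -[[[[[v1, v3], v6], v4], v2], v5] + [[[[[v1, v3], v6], v4], v5], v2] + [[[[[v1, v6], v3], v4], v2], v5] - [[[[[v1, v6], v3], v4], v5], v2]


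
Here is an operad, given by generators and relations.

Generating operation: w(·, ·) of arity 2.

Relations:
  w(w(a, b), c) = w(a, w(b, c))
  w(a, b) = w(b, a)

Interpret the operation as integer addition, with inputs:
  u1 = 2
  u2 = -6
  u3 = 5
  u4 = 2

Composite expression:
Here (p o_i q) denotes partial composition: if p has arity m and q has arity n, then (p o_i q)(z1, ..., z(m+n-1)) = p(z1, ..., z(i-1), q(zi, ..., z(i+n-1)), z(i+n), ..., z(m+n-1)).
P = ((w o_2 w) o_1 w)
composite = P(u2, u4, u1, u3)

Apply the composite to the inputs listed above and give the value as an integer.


w(u2, u4) = -4
w(u1, u3) = 7
w(w(u2, u4), w(u1, u3)) = 3

3


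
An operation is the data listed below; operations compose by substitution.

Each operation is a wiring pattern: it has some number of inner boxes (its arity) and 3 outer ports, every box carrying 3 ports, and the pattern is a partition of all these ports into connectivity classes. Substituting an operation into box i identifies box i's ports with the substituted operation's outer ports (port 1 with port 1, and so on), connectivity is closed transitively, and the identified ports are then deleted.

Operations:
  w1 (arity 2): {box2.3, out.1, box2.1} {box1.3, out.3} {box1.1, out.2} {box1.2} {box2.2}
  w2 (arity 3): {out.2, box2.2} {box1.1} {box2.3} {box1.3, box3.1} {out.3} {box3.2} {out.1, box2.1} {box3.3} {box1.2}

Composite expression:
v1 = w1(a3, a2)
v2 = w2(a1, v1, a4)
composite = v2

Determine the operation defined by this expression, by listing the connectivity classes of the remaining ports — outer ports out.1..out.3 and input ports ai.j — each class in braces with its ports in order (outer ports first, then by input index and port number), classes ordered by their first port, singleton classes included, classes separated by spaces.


After gluing at w2, chains via deleted ports link the a-ports.
after w1, the pattern on (a3, a2) reads {out.1, a2.1, a2.3} {out.2, a3.1} {out.3, a3.3} {a2.2} {a3.2} (out.j = its outer ports)
after w2, the pattern on (a1, a3, a2, a4) reads {out.1, a2.1, a2.3} {out.2, a3.1} {out.3} {a1.1} {a1.2} {a1.3, a4.1} {a2.2} {a3.2} {a3.3} {a4.2} {a4.3} (out.j = its outer ports)

{out.1, a2.1, a2.3} {out.2, a3.1} {out.3} {a1.1} {a1.2} {a1.3, a4.1} {a2.2} {a3.2} {a3.3} {a4.2} {a4.3}


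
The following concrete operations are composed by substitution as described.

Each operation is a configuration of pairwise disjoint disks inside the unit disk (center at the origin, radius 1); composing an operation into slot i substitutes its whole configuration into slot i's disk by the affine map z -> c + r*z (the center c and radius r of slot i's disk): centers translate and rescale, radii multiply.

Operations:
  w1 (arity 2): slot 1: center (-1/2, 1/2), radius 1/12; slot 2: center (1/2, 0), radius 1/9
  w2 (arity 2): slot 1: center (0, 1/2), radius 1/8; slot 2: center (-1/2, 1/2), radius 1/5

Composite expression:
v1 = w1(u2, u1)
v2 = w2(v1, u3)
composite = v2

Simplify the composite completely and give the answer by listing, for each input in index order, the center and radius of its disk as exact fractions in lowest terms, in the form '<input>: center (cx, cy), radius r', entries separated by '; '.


u1: center (1/16, 1/2), radius 1/72; u2: center (-1/16, 9/16), radius 1/96; u3: center (-1/2, 1/2), radius 1/5

Each u-disk chains the slot maps above it in w2; radii multiply.
u2: after 2 affine steps, its disk has center (-1/16, 9/16), radius 1/96
u1: after 2 affine steps, its disk has center (1/16, 1/2), radius 1/72
u3: after 1 affine step, its disk has center (-1/2, 1/2), radius 1/5


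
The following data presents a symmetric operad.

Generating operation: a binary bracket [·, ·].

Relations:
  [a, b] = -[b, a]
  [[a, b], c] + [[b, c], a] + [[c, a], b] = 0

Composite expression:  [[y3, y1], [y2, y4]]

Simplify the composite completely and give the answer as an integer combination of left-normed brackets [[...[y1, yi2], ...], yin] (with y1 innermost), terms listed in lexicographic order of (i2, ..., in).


Antisymmetry and Jacobi reduce to y1-anchored left-normed brackets.
Composite bracket: [[y3, y1], [y2, y4]]
Applying ab - ba throughout gives 8 signed words (2^3 = 8).
Keep just the words that open with y1:
  the word y1y3y2y4 carries sign -1 and contributes -[[[y1, y3], y2], y4]
  the word y1y3y4y2 carries sign +1 and contributes +[[[y1, y3], y4], y2]

-[[[y1, y3], y2], y4] + [[[y1, y3], y4], y2]


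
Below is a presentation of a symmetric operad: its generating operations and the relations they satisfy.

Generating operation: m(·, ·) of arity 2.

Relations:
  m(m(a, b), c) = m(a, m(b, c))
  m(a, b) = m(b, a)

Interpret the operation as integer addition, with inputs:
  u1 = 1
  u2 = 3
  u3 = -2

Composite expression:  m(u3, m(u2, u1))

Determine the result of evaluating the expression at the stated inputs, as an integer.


2

m(u2, u1) = 4
m(u3, m(u2, u1)) = 2


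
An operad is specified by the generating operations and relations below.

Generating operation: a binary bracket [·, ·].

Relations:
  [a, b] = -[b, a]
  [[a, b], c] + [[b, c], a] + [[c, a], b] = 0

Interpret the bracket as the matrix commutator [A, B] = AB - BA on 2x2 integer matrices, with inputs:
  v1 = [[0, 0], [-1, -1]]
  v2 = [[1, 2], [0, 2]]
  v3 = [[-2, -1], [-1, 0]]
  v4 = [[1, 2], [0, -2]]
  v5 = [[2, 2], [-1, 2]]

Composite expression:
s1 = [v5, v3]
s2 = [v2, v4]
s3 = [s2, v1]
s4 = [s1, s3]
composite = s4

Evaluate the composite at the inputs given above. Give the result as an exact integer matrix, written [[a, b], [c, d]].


[[-16, -112], [32, 16]]

[v5, v3] = [[-3, 4], [2, 3]]
[v2, v4] = [[0, -8], [0, 0]]
[[v2, v4], v1] = [[8, 8], [0, -8]]
[[v5, v3], [[v2, v4], v1]] = [[-16, -112], [32, 16]]


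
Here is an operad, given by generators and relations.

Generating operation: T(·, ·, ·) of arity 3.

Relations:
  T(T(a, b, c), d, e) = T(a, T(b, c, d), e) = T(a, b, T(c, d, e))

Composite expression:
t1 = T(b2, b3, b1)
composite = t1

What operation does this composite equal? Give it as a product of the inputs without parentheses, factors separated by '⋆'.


b2 ⋆ b3 ⋆ b1


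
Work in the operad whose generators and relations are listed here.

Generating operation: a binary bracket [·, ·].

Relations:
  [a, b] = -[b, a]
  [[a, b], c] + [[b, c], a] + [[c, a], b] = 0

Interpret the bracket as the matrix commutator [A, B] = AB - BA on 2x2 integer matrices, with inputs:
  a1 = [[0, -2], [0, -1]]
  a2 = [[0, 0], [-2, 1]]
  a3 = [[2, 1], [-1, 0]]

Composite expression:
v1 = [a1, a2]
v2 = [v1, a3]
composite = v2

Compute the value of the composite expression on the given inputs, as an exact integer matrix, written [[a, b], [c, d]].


[a1, a2] = [[4, -2], [2, -4]]
[[a1, a2], a3] = [[0, 12], [12, 0]]

[[0, 12], [12, 0]]


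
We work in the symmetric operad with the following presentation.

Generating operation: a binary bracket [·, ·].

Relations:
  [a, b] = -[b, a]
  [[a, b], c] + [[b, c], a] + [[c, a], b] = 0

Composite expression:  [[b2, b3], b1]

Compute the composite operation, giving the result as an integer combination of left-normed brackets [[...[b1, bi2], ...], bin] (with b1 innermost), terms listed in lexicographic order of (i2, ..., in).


A multilinear Lie element is pinned by b1-initial words (b1 innermost).
Composite bracket: [[b2, b3], b1]
Full expansion: 4 signed words from ab - ba (2^2 = 4).
Only words starting with b1 matter:
  sign of b1b2b3 is -1, so it contributes -[[b1, b2], b3]
  sign of b1b3b2 is +1, so it contributes +[[b1, b3], b2]

-[[b1, b2], b3] + [[b1, b3], b2]


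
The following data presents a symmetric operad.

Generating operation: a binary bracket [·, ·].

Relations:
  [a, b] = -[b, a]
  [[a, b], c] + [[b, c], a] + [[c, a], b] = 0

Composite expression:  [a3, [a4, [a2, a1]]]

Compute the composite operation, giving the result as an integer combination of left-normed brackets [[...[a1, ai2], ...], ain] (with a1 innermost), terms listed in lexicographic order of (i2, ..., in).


-[[[a1, a2], a4], a3]

In the tensor algebra, words opening a1 carry the a1-anchored form.
Composite bracket: [a3, [a4, [a2, a1]]]
Expanding via [a, b] = ab - ba: 8 signed words (2^3 = 8).
Only words starting with a1 matter:
  a1a2a4a3 (sign -1) contributes -[[[a1, a2], a4], a3]


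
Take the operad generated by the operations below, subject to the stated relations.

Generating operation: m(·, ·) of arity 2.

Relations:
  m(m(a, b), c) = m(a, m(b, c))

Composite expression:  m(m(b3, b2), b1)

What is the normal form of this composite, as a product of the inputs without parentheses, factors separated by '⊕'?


b3 ⊕ b2 ⊕ b1


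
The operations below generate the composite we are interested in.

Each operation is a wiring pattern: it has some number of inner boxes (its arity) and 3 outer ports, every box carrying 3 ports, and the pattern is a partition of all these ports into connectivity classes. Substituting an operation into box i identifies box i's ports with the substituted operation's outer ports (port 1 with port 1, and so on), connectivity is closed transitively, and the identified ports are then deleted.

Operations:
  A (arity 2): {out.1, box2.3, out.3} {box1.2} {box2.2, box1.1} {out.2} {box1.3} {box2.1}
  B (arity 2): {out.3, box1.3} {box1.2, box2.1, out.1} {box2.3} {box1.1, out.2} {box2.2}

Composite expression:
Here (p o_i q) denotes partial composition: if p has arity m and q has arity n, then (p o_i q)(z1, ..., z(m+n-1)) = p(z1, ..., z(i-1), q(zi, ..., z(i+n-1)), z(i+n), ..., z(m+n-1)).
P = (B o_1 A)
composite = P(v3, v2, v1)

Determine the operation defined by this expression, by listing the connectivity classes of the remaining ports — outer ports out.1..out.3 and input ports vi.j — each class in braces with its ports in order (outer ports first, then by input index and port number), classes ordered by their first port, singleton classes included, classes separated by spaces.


{out.1, v1.1} {out.2, out.3, v2.3} {v1.2} {v1.3} {v2.1} {v2.2, v3.1} {v3.2} {v3.3}

Two ports join when wires chain via B-identified ports.
the subtree at A composes to {out.1, out.3, v2.3} {out.2} {v2.1} {v2.2, v3.1} {v3.2} {v3.3} on (v3, v2); out.j = own outer ports
the subtree at B composes to {out.1, v1.1} {out.2, out.3, v2.3} {v1.2} {v1.3} {v2.1} {v2.2, v3.1} {v3.2} {v3.3} on (v3, v2, v1); out.j = own outer ports


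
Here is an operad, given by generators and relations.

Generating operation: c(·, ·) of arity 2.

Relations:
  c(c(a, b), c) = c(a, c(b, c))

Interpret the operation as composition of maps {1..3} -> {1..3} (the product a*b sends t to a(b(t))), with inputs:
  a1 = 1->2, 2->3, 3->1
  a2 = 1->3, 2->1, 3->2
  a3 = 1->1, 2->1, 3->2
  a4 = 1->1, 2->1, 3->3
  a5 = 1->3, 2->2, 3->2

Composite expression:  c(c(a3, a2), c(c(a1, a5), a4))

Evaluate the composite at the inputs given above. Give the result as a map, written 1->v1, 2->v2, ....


1->2, 2->2, 3->1

c(a3, a2) = 1->2, 2->1, 3->1
c(a1, a5) = 1->1, 2->3, 3->3
c(c(a1, a5), a4) = 1->1, 2->1, 3->3
c(c(a3, a2), c(c(a1, a5), a4)) = 1->2, 2->2, 3->1


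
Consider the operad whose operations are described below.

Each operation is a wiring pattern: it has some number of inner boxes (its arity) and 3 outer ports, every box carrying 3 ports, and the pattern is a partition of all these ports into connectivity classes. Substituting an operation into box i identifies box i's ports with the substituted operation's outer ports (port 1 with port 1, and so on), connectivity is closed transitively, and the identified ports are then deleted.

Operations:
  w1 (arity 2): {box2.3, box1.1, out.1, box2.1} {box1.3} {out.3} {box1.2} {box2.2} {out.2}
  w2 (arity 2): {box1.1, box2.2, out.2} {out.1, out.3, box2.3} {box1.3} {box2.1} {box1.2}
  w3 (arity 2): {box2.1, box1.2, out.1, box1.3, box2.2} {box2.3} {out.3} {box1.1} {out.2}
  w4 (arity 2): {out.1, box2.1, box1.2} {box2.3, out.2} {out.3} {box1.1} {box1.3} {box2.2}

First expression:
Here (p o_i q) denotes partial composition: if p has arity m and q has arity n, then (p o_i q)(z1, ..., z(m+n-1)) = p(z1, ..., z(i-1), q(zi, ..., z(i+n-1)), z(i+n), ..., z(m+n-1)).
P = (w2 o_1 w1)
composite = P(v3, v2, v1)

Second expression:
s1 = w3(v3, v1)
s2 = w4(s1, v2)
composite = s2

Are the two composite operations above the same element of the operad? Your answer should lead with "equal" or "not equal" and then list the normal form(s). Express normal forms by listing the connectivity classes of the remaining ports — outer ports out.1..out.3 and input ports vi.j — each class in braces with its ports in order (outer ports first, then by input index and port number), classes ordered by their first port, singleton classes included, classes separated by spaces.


Normal form of the first expression: {out.1, out.3, v1.3} {out.2, v1.2, v2.1, v2.3, v3.1} {v1.1} {v2.2} {v3.2} {v3.3}
Normal form of the second expression: {out.1, v2.1} {out.2, v2.3} {out.3} {v1.1, v1.2, v3.2, v3.3} {v1.3} {v2.2} {v3.1}
No match — not equal.

not equal — first {out.1, out.3, v1.3} {out.2, v1.2, v2.1, v2.3, v3.1} {v1.1} {v2.2} {v3.2} {v3.3}, second {out.1, v2.1} {out.2, v2.3} {out.3} {v1.1, v1.2, v3.2, v3.3} {v1.3} {v2.2} {v3.1}


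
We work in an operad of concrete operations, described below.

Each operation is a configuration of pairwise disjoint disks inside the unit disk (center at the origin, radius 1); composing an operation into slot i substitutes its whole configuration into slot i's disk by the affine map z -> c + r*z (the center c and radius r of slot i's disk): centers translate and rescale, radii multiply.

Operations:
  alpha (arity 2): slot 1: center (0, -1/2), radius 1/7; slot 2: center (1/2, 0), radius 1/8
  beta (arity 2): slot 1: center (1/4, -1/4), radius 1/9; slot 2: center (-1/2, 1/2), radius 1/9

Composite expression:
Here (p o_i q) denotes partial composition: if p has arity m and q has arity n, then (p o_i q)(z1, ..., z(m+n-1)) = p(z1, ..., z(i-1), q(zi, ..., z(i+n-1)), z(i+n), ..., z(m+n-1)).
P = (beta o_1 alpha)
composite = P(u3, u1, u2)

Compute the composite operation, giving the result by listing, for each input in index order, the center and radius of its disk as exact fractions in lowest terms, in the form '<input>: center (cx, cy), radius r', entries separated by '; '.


u1: center (11/36, -1/4), radius 1/72; u2: center (-1/2, 1/2), radius 1/9; u3: center (1/4, -11/36), radius 1/63

Follow each u-input down from beta: c' goes to c + r*c', radius to r*r'.
input u3: composing its 2 substitution steps yields center (1/4, -11/36), radius 1/63
input u1: composing its 2 substitution steps yields center (11/36, -1/4), radius 1/72
input u2: composing its 1 substitution step yields center (-1/2, 1/2), radius 1/9


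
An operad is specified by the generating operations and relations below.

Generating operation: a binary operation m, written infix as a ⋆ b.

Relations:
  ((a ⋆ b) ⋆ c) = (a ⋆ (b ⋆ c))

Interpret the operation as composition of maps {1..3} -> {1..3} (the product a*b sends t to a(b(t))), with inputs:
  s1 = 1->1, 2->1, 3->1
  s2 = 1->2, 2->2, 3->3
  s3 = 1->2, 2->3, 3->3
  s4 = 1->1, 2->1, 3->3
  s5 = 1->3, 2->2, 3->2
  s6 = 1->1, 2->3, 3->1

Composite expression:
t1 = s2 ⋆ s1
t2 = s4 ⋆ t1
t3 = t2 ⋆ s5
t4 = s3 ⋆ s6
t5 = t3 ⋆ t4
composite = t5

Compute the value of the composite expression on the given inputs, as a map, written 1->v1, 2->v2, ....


(s2 ⋆ s1) = 1->2, 2->2, 3->2
(s4 ⋆ (s2 ⋆ s1)) = 1->1, 2->1, 3->1
((s4 ⋆ (s2 ⋆ s1)) ⋆ s5) = 1->1, 2->1, 3->1
(s3 ⋆ s6) = 1->2, 2->3, 3->2
(((s4 ⋆ (s2 ⋆ s1)) ⋆ s5) ⋆ (s3 ⋆ s6)) = 1->1, 2->1, 3->1

1->1, 2->1, 3->1


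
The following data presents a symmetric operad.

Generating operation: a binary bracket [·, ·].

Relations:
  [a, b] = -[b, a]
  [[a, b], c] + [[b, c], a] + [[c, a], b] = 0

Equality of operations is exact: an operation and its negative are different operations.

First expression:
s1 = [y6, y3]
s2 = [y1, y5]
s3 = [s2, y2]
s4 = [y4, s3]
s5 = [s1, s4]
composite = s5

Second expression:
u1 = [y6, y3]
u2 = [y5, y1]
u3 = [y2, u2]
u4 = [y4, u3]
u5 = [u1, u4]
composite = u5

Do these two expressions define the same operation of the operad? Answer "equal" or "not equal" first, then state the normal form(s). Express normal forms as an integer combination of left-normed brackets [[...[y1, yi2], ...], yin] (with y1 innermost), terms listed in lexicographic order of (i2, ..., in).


In normal form, the first expression is -[[[[[y1, y5], y2], y4], y3], y6] + [[[[[y1, y5], y2], y4], y6], y3]
In normal form, the second expression is -[[[[[y1, y5], y2], y4], y3], y6] + [[[[[y1, y5], y2], y4], y6], y3]
One common form — equal.

equal: each reduces to -[[[[[y1, y5], y2], y4], y3], y6] + [[[[[y1, y5], y2], y4], y6], y3]


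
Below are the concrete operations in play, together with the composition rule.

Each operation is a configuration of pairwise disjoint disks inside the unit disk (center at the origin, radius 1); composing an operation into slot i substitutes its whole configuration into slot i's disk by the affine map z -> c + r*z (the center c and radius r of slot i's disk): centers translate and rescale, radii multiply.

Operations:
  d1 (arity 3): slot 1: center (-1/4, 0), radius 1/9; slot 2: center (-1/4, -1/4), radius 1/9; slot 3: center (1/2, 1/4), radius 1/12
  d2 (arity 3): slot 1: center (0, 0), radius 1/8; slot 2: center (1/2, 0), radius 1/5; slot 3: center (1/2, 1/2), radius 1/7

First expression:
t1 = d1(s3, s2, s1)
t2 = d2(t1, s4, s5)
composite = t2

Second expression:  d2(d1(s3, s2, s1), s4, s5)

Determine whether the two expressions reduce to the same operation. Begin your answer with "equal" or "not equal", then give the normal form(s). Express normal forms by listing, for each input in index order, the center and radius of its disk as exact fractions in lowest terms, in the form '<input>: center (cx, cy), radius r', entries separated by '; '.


equal; the common form is s1: center (1/16, 1/32), radius 1/96; s2: center (-1/32, -1/32), radius 1/72; s3: center (-1/32, 0), radius 1/72; s4: center (1/2, 0), radius 1/5; s5: center (1/2, 1/2), radius 1/7

Reducing the first expression gives s1: center (1/16, 1/32), radius 1/96; s2: center (-1/32, -1/32), radius 1/72; s3: center (-1/32, 0), radius 1/72; s4: center (1/2, 0), radius 1/5; s5: center (1/2, 1/2), radius 1/7
Reducing the second expression gives s1: center (1/16, 1/32), radius 1/96; s2: center (-1/32, -1/32), radius 1/72; s3: center (-1/32, 0), radius 1/72; s4: center (1/2, 0), radius 1/5; s5: center (1/2, 1/2), radius 1/7
One common form — equal.


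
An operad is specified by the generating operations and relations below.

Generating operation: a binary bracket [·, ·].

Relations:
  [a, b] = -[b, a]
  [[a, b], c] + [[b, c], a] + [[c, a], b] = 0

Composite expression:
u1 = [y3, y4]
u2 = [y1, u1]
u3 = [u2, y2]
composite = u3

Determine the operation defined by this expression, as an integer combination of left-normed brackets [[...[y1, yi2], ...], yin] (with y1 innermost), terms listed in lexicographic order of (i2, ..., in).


[[[y1, y3], y4], y2] - [[[y1, y4], y3], y2]

In the tensor algebra, words opening y1 carry the y1-anchored form.
Composite bracket: [[y1, [y3, y4]], y2]
Full expansion: 8 signed words from ab - ba (2^3 = 8).
Only words starting with y1 matter:
  the word y1y3y4y2 carries sign +1 and contributes +[[[y1, y3], y4], y2]
  the word y1y4y3y2 carries sign -1 and contributes -[[[y1, y4], y3], y2]


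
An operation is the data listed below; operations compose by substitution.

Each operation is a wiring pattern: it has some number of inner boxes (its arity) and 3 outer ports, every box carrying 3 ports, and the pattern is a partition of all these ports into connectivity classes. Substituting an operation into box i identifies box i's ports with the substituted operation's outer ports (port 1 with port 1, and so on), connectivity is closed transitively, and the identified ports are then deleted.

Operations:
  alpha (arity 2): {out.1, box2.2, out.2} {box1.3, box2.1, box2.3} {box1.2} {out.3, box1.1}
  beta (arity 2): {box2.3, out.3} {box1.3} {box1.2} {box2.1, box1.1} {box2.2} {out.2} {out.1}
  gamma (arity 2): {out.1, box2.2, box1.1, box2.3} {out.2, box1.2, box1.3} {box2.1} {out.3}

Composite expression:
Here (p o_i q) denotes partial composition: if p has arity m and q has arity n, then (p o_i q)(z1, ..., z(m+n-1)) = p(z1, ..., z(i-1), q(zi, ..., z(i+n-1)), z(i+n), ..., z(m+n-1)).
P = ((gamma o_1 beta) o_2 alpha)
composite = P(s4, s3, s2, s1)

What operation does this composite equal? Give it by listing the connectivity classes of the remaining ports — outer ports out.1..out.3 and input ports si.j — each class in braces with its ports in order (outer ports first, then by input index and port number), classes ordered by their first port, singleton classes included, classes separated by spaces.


Reachability decides: close wires over gamma-identified ports.
stage alpha: inputs (s3, s2), connectivity {out.1, out.2, s2.2} {out.3, s3.1} {s2.1, s2.3, s3.3} {s3.2}, out.j its boundary
stage beta: inputs (s4, s3, s2), connectivity {out.1} {out.2} {out.3, s3.1} {s2.1, s2.3, s3.3} {s2.2, s4.1} {s3.2} {s4.2} {s4.3}, out.j its boundary
stage gamma: inputs (s4, s3, s2, s1), connectivity {out.1, s1.2, s1.3} {out.2, s3.1} {out.3} {s1.1} {s2.1, s2.3, s3.3} {s2.2, s4.1} {s3.2} {s4.2} {s4.3}, out.j its boundary

{out.1, s1.2, s1.3} {out.2, s3.1} {out.3} {s1.1} {s2.1, s2.3, s3.3} {s2.2, s4.1} {s3.2} {s4.2} {s4.3}


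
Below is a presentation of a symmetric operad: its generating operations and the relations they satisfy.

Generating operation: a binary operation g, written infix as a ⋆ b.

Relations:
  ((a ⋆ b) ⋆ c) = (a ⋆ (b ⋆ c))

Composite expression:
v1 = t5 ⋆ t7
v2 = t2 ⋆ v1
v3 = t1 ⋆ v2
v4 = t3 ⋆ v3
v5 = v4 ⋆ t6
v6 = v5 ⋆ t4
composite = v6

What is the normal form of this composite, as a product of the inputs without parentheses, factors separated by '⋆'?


Key point: g is associative — brackets drop, the t-order remains.
(t5 ⋆ t7) spells out as t5 ⋆ t7
(t2 ⋆ (t5 ⋆ t7)) spells out as t2 ⋆ t5 ⋆ t7
(t1 ⋆ (t2 ⋆ (t5 ⋆ t7))) spells out as t1 ⋆ t2 ⋆ t5 ⋆ t7
(t3 ⋆ (t1 ⋆ (t2 ⋆ (t5 ⋆ t7)))) spells out as t3 ⋆ t1 ⋆ t2 ⋆ t5 ⋆ t7
((t3 ⋆ (t1 ⋆ (t2 ⋆ (t5 ⋆ t7)))) ⋆ t6) spells out as t3 ⋆ t1 ⋆ t2 ⋆ t5 ⋆ t7 ⋆ t6
(((t3 ⋆ (t1 ⋆ (t2 ⋆ (t5 ⋆ t7)))) ⋆ t6) ⋆ t4) spells out as t3 ⋆ t1 ⋆ t2 ⋆ t5 ⋆ t7 ⋆ t6 ⋆ t4

t3 ⋆ t1 ⋆ t2 ⋆ t5 ⋆ t7 ⋆ t6 ⋆ t4


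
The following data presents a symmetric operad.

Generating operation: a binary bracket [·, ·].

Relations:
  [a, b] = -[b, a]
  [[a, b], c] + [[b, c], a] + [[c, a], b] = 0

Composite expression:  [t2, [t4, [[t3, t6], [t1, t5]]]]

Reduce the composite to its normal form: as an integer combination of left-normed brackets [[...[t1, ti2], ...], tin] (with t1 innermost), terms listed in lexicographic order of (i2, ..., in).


-[[[[[t1, t5], t3], t6], t4], t2] + [[[[[t1, t5], t6], t3], t4], t2]


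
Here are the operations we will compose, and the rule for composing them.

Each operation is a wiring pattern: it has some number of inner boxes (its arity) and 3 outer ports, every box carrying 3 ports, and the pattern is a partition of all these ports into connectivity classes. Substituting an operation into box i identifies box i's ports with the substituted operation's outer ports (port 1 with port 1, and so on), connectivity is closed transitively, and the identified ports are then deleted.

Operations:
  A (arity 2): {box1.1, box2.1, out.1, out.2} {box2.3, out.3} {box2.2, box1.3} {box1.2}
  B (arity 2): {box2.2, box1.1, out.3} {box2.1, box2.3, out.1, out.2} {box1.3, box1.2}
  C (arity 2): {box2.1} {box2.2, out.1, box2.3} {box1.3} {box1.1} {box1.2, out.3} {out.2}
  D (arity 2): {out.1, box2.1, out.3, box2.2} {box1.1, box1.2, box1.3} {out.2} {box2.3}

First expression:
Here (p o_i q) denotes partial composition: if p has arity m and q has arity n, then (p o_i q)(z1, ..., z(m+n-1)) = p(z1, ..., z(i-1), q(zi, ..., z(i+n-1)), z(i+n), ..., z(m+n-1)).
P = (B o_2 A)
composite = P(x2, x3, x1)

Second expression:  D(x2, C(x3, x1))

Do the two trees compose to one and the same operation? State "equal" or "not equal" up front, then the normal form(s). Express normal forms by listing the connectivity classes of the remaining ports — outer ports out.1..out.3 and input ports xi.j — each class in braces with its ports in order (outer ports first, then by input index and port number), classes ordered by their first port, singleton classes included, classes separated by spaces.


The first composite normalizes to {out.1, out.2, out.3, x1.1, x1.3, x2.1, x3.1} {x1.2, x3.3} {x2.2, x2.3} {x3.2}
The second composite normalizes to {out.1, out.3, x1.2, x1.3} {out.2} {x1.1} {x2.1, x2.2, x2.3} {x3.1} {x3.2} {x3.3}
No match — not equal.

not equal: they reduce to {out.1, out.2, out.3, x1.1, x1.3, x2.1, x3.1} {x1.2, x3.3} {x2.2, x2.3} {x3.2} and {out.1, out.3, x1.2, x1.3} {out.2} {x1.1} {x2.1, x2.2, x2.3} {x3.1} {x3.2} {x3.3}


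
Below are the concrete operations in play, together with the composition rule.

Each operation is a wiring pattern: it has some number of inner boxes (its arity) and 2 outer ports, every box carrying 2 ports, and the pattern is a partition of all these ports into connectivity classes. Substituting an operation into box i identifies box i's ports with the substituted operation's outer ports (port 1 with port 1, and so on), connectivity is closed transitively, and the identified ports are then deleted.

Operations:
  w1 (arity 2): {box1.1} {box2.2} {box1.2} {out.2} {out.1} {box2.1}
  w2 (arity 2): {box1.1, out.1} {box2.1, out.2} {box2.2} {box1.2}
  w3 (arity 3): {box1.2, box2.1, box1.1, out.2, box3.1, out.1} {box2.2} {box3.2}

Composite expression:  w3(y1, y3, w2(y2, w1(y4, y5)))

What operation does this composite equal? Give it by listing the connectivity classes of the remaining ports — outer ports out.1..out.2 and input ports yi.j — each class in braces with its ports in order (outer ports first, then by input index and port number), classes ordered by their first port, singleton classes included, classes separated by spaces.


Treat the ports identified at w3 as solder joints: merge, then drop.
composing w1 on (y4, y5), with out.j its own outer ports: {out.1} {out.2} {y4.1} {y4.2} {y5.1} {y5.2}
composing w2 on (y2, y4, y5), with out.j its own outer ports: {out.1, y2.1} {out.2} {y2.2} {y4.1} {y4.2} {y5.1} {y5.2}
composing w3 on (y1, y3, y2, y4, y5), with out.j its own outer ports: {out.1, out.2, y1.1, y1.2, y2.1, y3.1} {y2.2} {y3.2} {y4.1} {y4.2} {y5.1} {y5.2}

{out.1, out.2, y1.1, y1.2, y2.1, y3.1} {y2.2} {y3.2} {y4.1} {y4.2} {y5.1} {y5.2}


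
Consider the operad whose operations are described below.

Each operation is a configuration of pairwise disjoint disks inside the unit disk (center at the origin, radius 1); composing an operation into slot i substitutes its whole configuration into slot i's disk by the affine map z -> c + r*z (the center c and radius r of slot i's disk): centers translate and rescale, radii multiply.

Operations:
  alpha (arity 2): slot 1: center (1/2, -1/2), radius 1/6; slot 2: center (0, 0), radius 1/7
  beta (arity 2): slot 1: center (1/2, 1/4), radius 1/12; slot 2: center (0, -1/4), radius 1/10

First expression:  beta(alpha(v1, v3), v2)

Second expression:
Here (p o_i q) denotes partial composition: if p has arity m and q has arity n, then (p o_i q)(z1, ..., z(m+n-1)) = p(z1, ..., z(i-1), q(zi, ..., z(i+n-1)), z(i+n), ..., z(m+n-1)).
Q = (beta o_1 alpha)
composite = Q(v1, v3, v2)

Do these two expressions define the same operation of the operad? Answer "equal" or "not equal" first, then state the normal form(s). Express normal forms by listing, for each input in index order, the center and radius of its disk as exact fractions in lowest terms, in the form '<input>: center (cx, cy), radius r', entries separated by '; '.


equal — both sides give v1: center (13/24, 5/24), radius 1/72; v2: center (0, -1/4), radius 1/10; v3: center (1/2, 1/4), radius 1/84

The first expression, normalized: v1: center (13/24, 5/24), radius 1/72; v2: center (0, -1/4), radius 1/10; v3: center (1/2, 1/4), radius 1/84
The second expression, normalized: v1: center (13/24, 5/24), radius 1/72; v2: center (0, -1/4), radius 1/10; v3: center (1/2, 1/4), radius 1/84
Identical normal forms: equal.


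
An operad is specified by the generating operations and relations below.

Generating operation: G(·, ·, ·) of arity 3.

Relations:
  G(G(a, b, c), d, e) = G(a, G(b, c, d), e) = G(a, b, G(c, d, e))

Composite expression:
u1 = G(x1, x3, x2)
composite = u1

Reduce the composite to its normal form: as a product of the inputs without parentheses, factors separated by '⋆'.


Under associativity of G, the answer is the x's in reading order.
G(x1, x3, x2) collapses to x1 ⋆ x3 ⋆ x2

x1 ⋆ x3 ⋆ x2


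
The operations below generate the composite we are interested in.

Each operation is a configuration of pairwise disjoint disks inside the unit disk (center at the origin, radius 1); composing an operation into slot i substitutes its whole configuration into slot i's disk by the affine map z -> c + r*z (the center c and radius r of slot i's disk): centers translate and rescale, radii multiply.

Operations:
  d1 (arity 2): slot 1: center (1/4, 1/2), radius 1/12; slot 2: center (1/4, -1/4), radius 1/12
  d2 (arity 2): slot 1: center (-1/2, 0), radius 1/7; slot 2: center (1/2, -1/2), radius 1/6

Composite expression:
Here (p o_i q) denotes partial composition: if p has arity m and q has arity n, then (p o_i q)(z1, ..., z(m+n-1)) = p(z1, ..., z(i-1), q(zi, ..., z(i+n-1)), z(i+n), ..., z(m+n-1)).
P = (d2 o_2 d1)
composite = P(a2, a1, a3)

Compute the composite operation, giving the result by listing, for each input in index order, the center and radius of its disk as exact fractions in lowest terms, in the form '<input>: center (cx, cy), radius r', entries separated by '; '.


Each a-disk chains the slot maps above it in d2; radii multiply.
input a2: applying the 1 nested substitution gives center (-1/2, 0), radius 1/7
input a1: applying the 2 nested substitutions gives center (13/24, -5/12), radius 1/72
input a3: applying the 2 nested substitutions gives center (13/24, -13/24), radius 1/72

a1: center (13/24, -5/12), radius 1/72; a2: center (-1/2, 0), radius 1/7; a3: center (13/24, -13/24), radius 1/72


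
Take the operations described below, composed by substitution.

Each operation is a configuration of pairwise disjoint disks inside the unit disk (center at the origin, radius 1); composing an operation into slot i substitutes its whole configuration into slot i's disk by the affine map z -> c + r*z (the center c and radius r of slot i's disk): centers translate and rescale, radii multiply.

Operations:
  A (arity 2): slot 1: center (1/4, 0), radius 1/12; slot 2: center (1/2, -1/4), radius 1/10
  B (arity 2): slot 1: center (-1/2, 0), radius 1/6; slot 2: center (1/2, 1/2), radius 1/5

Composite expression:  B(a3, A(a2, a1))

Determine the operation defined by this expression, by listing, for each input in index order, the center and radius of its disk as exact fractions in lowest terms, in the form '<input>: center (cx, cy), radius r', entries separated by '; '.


a1: center (3/5, 9/20), radius 1/50; a2: center (11/20, 1/2), radius 1/60; a3: center (-1/2, 0), radius 1/6

Affine substitution under B: radii multiply and a-centers shift.
a3: after 1 affine step, its disk has center (-1/2, 0), radius 1/6
a2: after 2 affine steps, its disk has center (11/20, 1/2), radius 1/60
a1: after 2 affine steps, its disk has center (3/5, 9/20), radius 1/50


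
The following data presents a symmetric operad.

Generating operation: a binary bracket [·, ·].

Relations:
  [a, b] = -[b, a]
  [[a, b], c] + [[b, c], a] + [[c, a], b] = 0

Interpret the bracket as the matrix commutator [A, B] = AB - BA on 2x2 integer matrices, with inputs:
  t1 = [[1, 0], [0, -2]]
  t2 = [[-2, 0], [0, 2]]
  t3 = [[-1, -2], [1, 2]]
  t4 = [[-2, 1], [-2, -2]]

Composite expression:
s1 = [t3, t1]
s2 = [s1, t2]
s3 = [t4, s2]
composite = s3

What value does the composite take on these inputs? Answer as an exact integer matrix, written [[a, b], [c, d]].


[[36, 0], [0, -36]]

[t3, t1] = [[0, 6], [3, 0]]
[[t3, t1], t2] = [[0, 24], [-12, 0]]
[t4, [[t3, t1], t2]] = [[36, 0], [0, -36]]


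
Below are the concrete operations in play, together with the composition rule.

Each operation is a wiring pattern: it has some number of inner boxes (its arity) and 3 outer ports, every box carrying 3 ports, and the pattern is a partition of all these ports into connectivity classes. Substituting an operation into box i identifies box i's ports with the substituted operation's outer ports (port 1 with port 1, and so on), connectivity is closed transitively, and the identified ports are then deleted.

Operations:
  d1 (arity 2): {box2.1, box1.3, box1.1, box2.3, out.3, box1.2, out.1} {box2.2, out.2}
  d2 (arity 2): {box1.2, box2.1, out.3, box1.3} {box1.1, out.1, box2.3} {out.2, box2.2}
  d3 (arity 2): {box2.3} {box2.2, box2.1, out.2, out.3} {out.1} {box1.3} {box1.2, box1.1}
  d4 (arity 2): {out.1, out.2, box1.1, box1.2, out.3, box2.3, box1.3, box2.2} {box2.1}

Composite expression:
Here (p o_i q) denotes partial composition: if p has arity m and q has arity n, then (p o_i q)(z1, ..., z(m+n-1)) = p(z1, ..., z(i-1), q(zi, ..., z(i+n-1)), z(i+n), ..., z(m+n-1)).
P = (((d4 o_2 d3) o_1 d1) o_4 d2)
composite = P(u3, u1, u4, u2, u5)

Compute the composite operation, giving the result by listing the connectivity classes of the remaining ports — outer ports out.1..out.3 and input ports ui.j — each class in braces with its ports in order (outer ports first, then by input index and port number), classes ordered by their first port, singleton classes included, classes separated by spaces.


{out.1, out.2, out.3, u1.1, u1.2, u1.3, u2.1, u3.1, u3.2, u3.3, u5.2, u5.3} {u2.2, u2.3, u5.1} {u4.1, u4.2} {u4.3}

Substituting into d4 glues patterns; closure does the rest.
stage d1: inputs (u3, u1), connectivity {out.1, out.3, u1.1, u1.3, u3.1, u3.2, u3.3} {out.2, u1.2}, out.j its boundary
stage d2: inputs (u2, u5), connectivity {out.1, u2.1, u5.3} {out.2, u5.2} {out.3, u2.2, u2.3, u5.1}, out.j its boundary
stage d3: inputs (u4, u2, u5), connectivity {out.1} {out.2, out.3, u2.1, u5.2, u5.3} {u2.2, u2.3, u5.1} {u4.1, u4.2} {u4.3}, out.j its boundary
stage d4: inputs (u3, u1, u4, u2, u5), connectivity {out.1, out.2, out.3, u1.1, u1.2, u1.3, u2.1, u3.1, u3.2, u3.3, u5.2, u5.3} {u2.2, u2.3, u5.1} {u4.1, u4.2} {u4.3}, out.j its boundary
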